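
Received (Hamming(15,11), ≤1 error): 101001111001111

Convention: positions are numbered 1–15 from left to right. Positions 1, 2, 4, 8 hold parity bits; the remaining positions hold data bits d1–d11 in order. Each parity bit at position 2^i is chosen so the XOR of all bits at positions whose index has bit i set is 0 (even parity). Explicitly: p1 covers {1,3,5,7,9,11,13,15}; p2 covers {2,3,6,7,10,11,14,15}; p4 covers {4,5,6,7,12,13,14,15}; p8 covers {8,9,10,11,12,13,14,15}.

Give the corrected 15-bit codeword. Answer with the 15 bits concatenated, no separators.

s1 (pos 1,3,5,7,9,11,13,15): 1⊕1⊕0⊕1⊕1⊕0⊕1⊕1 = 0
s2 (pos 2,3,6,7,10,11,14,15): 0⊕1⊕1⊕1⊕0⊕0⊕1⊕1 = 1
s4 (pos 4,5,6,7,12,13,14,15): 0⊕0⊕1⊕1⊕1⊕1⊕1⊕1 = 0
s8 (pos 8,9,10,11,12,13,14,15): 1⊕1⊕0⊕0⊕1⊕1⊕1⊕1 = 0
Syndrome s8…s1 = 0010 → error at position 2.
Flip position 2: 101001111001111 → 111001111001111

111001111001111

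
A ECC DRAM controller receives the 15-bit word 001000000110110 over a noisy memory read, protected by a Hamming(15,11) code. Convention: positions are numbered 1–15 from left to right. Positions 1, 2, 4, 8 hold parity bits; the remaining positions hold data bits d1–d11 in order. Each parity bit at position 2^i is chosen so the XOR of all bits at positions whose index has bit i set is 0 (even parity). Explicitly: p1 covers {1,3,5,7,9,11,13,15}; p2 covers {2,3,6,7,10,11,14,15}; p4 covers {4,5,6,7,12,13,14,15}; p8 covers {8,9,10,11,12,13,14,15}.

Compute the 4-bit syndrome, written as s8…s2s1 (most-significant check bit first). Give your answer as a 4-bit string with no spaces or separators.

0001

s1 (pos 1,3,5,7,9,11,13,15): 0⊕1⊕0⊕0⊕0⊕1⊕1⊕0 = 1
s2 (pos 2,3,6,7,10,11,14,15): 0⊕1⊕0⊕0⊕1⊕1⊕1⊕0 = 0
s4 (pos 4,5,6,7,12,13,14,15): 0⊕0⊕0⊕0⊕0⊕1⊕1⊕0 = 0
s8 (pos 8,9,10,11,12,13,14,15): 0⊕0⊕1⊕1⊕0⊕1⊕1⊕0 = 0
Syndrome s8…s1 = 0001 → error at position 1.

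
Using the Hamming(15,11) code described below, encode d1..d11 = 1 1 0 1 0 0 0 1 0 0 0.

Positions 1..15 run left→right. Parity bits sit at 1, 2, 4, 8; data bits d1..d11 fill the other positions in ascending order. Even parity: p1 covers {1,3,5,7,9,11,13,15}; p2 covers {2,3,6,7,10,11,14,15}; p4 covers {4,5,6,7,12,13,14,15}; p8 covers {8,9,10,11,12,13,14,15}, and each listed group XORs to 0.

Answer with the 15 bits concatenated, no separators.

101110110001000

Place data at non-parity positions: p1 p2 1 p4 1 0 1 p8 0 0 0 1 0 0 0
p1 (pos 1,3,5,7,9,11,13,15): XOR of data positions = 1⊕1⊕1⊕0⊕0⊕0⊕0 = 1
p2 (pos 2,3,6,7,10,11,14,15): XOR of data positions = 1⊕0⊕1⊕0⊕0⊕0⊕0 = 0
p4 (pos 4,5,6,7,12,13,14,15): XOR of data positions = 1⊕0⊕1⊕1⊕0⊕0⊕0 = 1
p8 (pos 8,9,10,11,12,13,14,15): XOR of data positions = 0⊕0⊕0⊕1⊕0⊕0⊕0 = 1
Codeword: 101110110001000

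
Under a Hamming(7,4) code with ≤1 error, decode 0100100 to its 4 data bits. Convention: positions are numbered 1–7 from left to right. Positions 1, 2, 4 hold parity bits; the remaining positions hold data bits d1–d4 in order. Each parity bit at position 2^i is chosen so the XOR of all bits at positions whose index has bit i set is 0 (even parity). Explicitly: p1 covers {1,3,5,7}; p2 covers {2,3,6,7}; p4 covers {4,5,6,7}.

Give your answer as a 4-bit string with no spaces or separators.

s1 (pos 1,3,5,7): 0⊕0⊕1⊕0 = 1
s2 (pos 2,3,6,7): 1⊕0⊕0⊕0 = 1
s4 (pos 4,5,6,7): 0⊕1⊕0⊕0 = 1
Syndrome s4…s1 = 111 → error at position 7.
Flip position 7: 0100100 → 0100101
Read data bits from positions 3,5,6,7: 0101

0101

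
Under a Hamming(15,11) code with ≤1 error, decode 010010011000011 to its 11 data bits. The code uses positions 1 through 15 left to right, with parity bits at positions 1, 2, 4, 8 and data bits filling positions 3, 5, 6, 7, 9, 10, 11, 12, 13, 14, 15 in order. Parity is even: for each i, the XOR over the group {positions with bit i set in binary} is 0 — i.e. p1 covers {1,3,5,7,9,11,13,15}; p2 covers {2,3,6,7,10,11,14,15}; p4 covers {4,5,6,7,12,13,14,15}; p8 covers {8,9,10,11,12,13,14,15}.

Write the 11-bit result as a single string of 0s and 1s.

01011000011

s1 (pos 1,3,5,7,9,11,13,15): 0⊕0⊕1⊕0⊕1⊕0⊕0⊕1 = 1
s2 (pos 2,3,6,7,10,11,14,15): 1⊕0⊕0⊕0⊕0⊕0⊕1⊕1 = 1
s4 (pos 4,5,6,7,12,13,14,15): 0⊕1⊕0⊕0⊕0⊕0⊕1⊕1 = 1
s8 (pos 8,9,10,11,12,13,14,15): 1⊕1⊕0⊕0⊕0⊕0⊕1⊕1 = 0
Syndrome s8…s1 = 0111 → error at position 7.
Flip position 7: 010010011000011 → 010010111000011
Read data bits from positions 3,5,6,7,9,10,11,12,13,14,15: 01011000011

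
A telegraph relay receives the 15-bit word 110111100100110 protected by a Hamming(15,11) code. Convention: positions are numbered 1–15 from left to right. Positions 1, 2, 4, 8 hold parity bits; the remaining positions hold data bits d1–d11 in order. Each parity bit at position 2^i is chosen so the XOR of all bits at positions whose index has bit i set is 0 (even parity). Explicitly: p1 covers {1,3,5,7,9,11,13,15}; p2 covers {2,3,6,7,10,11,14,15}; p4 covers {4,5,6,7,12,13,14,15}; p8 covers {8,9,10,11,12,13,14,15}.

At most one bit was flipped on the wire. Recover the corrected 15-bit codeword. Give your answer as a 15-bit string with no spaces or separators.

s1 (pos 1,3,5,7,9,11,13,15): 1⊕0⊕1⊕1⊕0⊕0⊕1⊕0 = 0
s2 (pos 2,3,6,7,10,11,14,15): 1⊕0⊕1⊕1⊕1⊕0⊕1⊕0 = 1
s4 (pos 4,5,6,7,12,13,14,15): 1⊕1⊕1⊕1⊕0⊕1⊕1⊕0 = 0
s8 (pos 8,9,10,11,12,13,14,15): 0⊕0⊕1⊕0⊕0⊕1⊕1⊕0 = 1
Syndrome s8…s1 = 1010 → error at position 10.
Flip position 10: 110111100100110 → 110111100000110

110111100000110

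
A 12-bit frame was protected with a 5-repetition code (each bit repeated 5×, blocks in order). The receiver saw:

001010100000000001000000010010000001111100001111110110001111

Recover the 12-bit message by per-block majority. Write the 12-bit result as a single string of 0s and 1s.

000000010101

Block 1 (00101): 2 ones → 0
Block 2 (01000): 1 one → 0
Block 3 (00000): 0 ones → 0
Block 4 (00100): 1 one → 0
Block 5 (00000): 0 ones → 0
Block 6 (10010): 2 ones → 0
Block 7 (00000): 0 ones → 0
Block 8 (11111): 5 ones → 1
Block 9 (00001): 1 one → 0
Block 10 (11111): 5 ones → 1
Block 11 (01100): 2 ones → 0
Block 12 (01111): 4 ones → 1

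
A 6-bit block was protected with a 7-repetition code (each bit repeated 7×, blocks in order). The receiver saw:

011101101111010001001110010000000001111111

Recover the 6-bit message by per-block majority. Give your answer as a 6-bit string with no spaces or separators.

Block 1 (0111011): 5 ones → 1
Block 2 (0111101): 5 ones → 1
Block 3 (0001001): 2 ones → 0
Block 4 (1100100): 3 ones → 0
Block 5 (0000000): 0 ones → 0
Block 6 (1111111): 7 ones → 1

110001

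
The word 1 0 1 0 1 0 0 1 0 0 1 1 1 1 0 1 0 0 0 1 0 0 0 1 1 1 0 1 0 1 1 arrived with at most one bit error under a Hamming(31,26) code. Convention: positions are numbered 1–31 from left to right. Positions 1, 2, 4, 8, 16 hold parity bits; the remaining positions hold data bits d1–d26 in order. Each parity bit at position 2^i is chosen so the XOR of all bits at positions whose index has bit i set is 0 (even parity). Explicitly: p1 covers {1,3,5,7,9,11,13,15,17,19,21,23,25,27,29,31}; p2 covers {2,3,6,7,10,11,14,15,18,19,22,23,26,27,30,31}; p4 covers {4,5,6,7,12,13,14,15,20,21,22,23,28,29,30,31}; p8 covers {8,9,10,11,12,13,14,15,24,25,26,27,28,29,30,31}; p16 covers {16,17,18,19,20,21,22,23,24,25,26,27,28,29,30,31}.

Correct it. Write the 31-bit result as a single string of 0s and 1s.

s1 (pos 1,3,5,7,9,11,13,15,17,19,21,23,25,27,29,31): 1⊕1⊕1⊕0⊕0⊕1⊕1⊕0⊕0⊕0⊕0⊕0⊕1⊕0⊕0⊕1 = 1
s2 (pos 2,3,6,7,10,11,14,15,18,19,22,23,26,27,30,31): 0⊕1⊕0⊕0⊕0⊕1⊕1⊕0⊕0⊕0⊕0⊕0⊕1⊕0⊕1⊕1 = 0
s4 (pos 4,5,6,7,12,13,14,15,20,21,22,23,28,29,30,31): 0⊕1⊕0⊕0⊕1⊕1⊕1⊕0⊕1⊕0⊕0⊕0⊕1⊕0⊕1⊕1 = 0
s8 (pos 8,9,10,11,12,13,14,15,24,25,26,27,28,29,30,31): 1⊕0⊕0⊕1⊕1⊕1⊕1⊕0⊕1⊕1⊕1⊕0⊕1⊕0⊕1⊕1 = 1
s16 (pos 16,17,18,19,20,21,22,23,24,25,26,27,28,29,30,31): 1⊕0⊕0⊕0⊕1⊕0⊕0⊕0⊕1⊕1⊕1⊕0⊕1⊕0⊕1⊕1 = 0
Syndrome s16…s1 = 01001 → error at position 9.
Flip position 9: 1010100100111101000100011101011 → 1010100110111101000100011101011

1010100110111101000100011101011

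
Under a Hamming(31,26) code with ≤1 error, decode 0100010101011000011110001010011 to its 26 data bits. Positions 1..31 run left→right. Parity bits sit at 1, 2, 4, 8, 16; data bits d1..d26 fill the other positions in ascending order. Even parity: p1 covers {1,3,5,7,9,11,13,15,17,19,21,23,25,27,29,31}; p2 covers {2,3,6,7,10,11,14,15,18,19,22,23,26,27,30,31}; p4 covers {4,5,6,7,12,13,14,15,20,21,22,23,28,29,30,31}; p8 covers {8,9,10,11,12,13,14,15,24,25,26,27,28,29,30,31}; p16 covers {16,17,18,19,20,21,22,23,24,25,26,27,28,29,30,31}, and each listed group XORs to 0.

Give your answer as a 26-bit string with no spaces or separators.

s1 (pos 1,3,5,7,9,11,13,15,17,19,21,23,25,27,29,31): 0⊕0⊕0⊕0⊕0⊕0⊕1⊕0⊕0⊕1⊕1⊕0⊕1⊕1⊕0⊕1 = 0
s2 (pos 2,3,6,7,10,11,14,15,18,19,22,23,26,27,30,31): 1⊕0⊕1⊕0⊕1⊕0⊕0⊕0⊕1⊕1⊕0⊕0⊕0⊕1⊕1⊕1 = 0
s4 (pos 4,5,6,7,12,13,14,15,20,21,22,23,28,29,30,31): 0⊕0⊕1⊕0⊕1⊕1⊕0⊕0⊕1⊕1⊕0⊕0⊕0⊕0⊕1⊕1 = 1
s8 (pos 8,9,10,11,12,13,14,15,24,25,26,27,28,29,30,31): 1⊕0⊕1⊕0⊕1⊕1⊕0⊕0⊕0⊕1⊕0⊕1⊕0⊕0⊕1⊕1 = 0
s16 (pos 16,17,18,19,20,21,22,23,24,25,26,27,28,29,30,31): 0⊕0⊕1⊕1⊕1⊕1⊕0⊕0⊕0⊕1⊕0⊕1⊕0⊕0⊕1⊕1 = 0
Syndrome s16…s1 = 00100 → error at position 4.
Flip position 4: 0100010101011000011110001010011 → 0101010101011000011110001010011
Read data bits from positions 3,5,6,7,9,10,11,12,13,14,15,17,18,19,20,21,22,23,24,25,26,27,28,29,30,31: 00100101100011110001010011

00100101100011110001010011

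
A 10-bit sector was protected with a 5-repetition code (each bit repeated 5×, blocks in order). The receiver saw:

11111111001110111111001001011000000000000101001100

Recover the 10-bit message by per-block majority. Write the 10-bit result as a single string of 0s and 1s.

1111010000

Block 1 (11111): 5 ones → 1
Block 2 (11100): 3 ones → 1
Block 3 (11101): 4 ones → 1
Block 4 (11111): 5 ones → 1
Block 5 (00100): 1 one → 0
Block 6 (10110): 3 ones → 1
Block 7 (00000): 0 ones → 0
Block 8 (00000): 0 ones → 0
Block 9 (01010): 2 ones → 0
Block 10 (01100): 2 ones → 0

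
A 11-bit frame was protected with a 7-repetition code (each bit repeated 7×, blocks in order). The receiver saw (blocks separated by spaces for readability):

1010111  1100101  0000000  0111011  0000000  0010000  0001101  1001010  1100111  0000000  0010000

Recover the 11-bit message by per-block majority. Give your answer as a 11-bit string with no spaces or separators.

11010000100

Block 1 (1010111): 5 ones → 1
Block 2 (1100101): 4 ones → 1
Block 3 (0000000): 0 ones → 0
Block 4 (0111011): 5 ones → 1
Block 5 (0000000): 0 ones → 0
Block 6 (0010000): 1 one → 0
Block 7 (0001101): 3 ones → 0
Block 8 (1001010): 3 ones → 0
Block 9 (1100111): 5 ones → 1
Block 10 (0000000): 0 ones → 0
Block 11 (0010000): 1 one → 0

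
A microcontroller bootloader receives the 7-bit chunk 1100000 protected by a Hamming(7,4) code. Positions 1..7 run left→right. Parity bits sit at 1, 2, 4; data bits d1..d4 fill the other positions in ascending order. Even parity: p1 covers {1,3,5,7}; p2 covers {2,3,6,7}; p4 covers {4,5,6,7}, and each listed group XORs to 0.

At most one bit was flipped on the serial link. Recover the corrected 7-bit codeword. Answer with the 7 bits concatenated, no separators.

s1 (pos 1,3,5,7): 1⊕0⊕0⊕0 = 1
s2 (pos 2,3,6,7): 1⊕0⊕0⊕0 = 1
s4 (pos 4,5,6,7): 0⊕0⊕0⊕0 = 0
Syndrome s4…s1 = 011 → error at position 3.
Flip position 3: 1100000 → 1110000

1110000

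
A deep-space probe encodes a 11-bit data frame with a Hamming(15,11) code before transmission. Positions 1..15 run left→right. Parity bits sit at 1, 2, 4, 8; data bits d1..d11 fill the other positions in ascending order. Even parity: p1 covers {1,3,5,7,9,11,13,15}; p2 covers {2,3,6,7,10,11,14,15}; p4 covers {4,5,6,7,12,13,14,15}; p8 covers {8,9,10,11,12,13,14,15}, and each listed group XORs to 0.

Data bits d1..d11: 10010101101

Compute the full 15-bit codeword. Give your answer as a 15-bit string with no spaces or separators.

Place data at non-parity positions: p1 p2 1 p4 0 0 1 p8 0 1 0 1 1 0 1
p1 (pos 1,3,5,7,9,11,13,15): XOR of data positions = 1⊕0⊕1⊕0⊕0⊕1⊕1 = 0
p2 (pos 2,3,6,7,10,11,14,15): XOR of data positions = 1⊕0⊕1⊕1⊕0⊕0⊕1 = 0
p4 (pos 4,5,6,7,12,13,14,15): XOR of data positions = 0⊕0⊕1⊕1⊕1⊕0⊕1 = 0
p8 (pos 8,9,10,11,12,13,14,15): XOR of data positions = 0⊕1⊕0⊕1⊕1⊕0⊕1 = 0
Codeword: 001000100101101

001000100101101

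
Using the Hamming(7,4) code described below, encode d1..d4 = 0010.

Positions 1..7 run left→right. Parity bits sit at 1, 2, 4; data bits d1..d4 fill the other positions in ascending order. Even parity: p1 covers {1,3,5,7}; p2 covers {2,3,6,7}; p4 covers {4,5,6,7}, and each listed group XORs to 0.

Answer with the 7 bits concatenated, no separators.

Place data at non-parity positions: p1 p2 0 p4 0 1 0
p1 (pos 1,3,5,7): XOR of data positions = 0⊕0⊕0 = 0
p2 (pos 2,3,6,7): XOR of data positions = 0⊕1⊕0 = 1
p4 (pos 4,5,6,7): XOR of data positions = 0⊕1⊕0 = 1
Codeword: 0101010

0101010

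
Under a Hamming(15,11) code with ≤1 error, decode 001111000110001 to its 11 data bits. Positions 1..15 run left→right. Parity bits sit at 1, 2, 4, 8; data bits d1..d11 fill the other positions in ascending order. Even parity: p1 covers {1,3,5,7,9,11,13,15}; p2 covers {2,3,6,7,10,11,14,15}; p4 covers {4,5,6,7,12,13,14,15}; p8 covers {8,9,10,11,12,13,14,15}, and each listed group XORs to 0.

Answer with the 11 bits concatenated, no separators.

s1 (pos 1,3,5,7,9,11,13,15): 0⊕1⊕1⊕0⊕0⊕1⊕0⊕1 = 0
s2 (pos 2,3,6,7,10,11,14,15): 0⊕1⊕1⊕0⊕1⊕1⊕0⊕1 = 1
s4 (pos 4,5,6,7,12,13,14,15): 1⊕1⊕1⊕0⊕0⊕0⊕0⊕1 = 0
s8 (pos 8,9,10,11,12,13,14,15): 0⊕0⊕1⊕1⊕0⊕0⊕0⊕1 = 1
Syndrome s8…s1 = 1010 → error at position 10.
Flip position 10: 001111000110001 → 001111000010001
Read data bits from positions 3,5,6,7,9,10,11,12,13,14,15: 11100010001

11100010001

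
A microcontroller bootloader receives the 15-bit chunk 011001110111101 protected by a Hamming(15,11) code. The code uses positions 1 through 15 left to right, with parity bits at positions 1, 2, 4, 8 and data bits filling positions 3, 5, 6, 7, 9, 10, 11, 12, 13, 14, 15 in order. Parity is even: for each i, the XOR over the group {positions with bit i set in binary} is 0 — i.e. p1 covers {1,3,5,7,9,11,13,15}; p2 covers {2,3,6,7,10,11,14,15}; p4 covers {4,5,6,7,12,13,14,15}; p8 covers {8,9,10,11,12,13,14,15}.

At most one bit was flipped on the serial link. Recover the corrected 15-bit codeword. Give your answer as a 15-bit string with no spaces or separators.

011001010111101

s1 (pos 1,3,5,7,9,11,13,15): 0⊕1⊕0⊕1⊕0⊕1⊕1⊕1 = 1
s2 (pos 2,3,6,7,10,11,14,15): 1⊕1⊕1⊕1⊕1⊕1⊕0⊕1 = 1
s4 (pos 4,5,6,7,12,13,14,15): 0⊕0⊕1⊕1⊕1⊕1⊕0⊕1 = 1
s8 (pos 8,9,10,11,12,13,14,15): 1⊕0⊕1⊕1⊕1⊕1⊕0⊕1 = 0
Syndrome s8…s1 = 0111 → error at position 7.
Flip position 7: 011001110111101 → 011001010111101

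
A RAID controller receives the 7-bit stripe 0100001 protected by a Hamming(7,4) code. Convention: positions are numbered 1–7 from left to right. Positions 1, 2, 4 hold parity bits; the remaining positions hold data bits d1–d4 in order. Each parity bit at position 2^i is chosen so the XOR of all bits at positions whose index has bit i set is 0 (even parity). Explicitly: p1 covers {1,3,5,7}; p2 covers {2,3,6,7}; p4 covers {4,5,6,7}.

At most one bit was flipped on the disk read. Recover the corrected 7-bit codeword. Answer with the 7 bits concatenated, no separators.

0100101

s1 (pos 1,3,5,7): 0⊕0⊕0⊕1 = 1
s2 (pos 2,3,6,7): 1⊕0⊕0⊕1 = 0
s4 (pos 4,5,6,7): 0⊕0⊕0⊕1 = 1
Syndrome s4…s1 = 101 → error at position 5.
Flip position 5: 0100001 → 0100101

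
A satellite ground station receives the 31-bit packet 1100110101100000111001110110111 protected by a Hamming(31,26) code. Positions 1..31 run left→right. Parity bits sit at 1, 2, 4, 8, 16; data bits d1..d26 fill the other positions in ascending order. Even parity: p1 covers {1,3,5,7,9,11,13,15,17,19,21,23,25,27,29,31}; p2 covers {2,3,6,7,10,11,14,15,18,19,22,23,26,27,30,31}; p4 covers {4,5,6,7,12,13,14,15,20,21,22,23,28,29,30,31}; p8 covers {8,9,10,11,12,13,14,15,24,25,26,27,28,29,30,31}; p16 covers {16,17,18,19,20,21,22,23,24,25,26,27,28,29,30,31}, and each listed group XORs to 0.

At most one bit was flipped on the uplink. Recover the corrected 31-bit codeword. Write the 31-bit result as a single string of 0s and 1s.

1100110101100000111001110110011

s1 (pos 1,3,5,7,9,11,13,15,17,19,21,23,25,27,29,31): 1⊕0⊕1⊕0⊕0⊕1⊕0⊕0⊕1⊕1⊕0⊕1⊕0⊕1⊕1⊕1 = 1
s2 (pos 2,3,6,7,10,11,14,15,18,19,22,23,26,27,30,31): 1⊕0⊕1⊕0⊕1⊕1⊕0⊕0⊕1⊕1⊕1⊕1⊕1⊕1⊕1⊕1 = 0
s4 (pos 4,5,6,7,12,13,14,15,20,21,22,23,28,29,30,31): 0⊕1⊕1⊕0⊕0⊕0⊕0⊕0⊕0⊕0⊕1⊕1⊕0⊕1⊕1⊕1 = 1
s8 (pos 8,9,10,11,12,13,14,15,24,25,26,27,28,29,30,31): 1⊕0⊕1⊕1⊕0⊕0⊕0⊕0⊕1⊕0⊕1⊕1⊕0⊕1⊕1⊕1 = 1
s16 (pos 16,17,18,19,20,21,22,23,24,25,26,27,28,29,30,31): 0⊕1⊕1⊕1⊕0⊕0⊕1⊕1⊕1⊕0⊕1⊕1⊕0⊕1⊕1⊕1 = 1
Syndrome s16…s1 = 11101 → error at position 29.
Flip position 29: 1100110101100000111001110110111 → 1100110101100000111001110110011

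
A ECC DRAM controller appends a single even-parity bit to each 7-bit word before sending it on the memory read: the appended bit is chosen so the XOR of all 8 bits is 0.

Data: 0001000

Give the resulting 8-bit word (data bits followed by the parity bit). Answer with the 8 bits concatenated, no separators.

XOR of the 7 data bits: 0⊕0⊕0⊕1⊕0⊕0⊕0 = 1
Parity bit = 1 (so all 8 bits XOR to 0).

00010001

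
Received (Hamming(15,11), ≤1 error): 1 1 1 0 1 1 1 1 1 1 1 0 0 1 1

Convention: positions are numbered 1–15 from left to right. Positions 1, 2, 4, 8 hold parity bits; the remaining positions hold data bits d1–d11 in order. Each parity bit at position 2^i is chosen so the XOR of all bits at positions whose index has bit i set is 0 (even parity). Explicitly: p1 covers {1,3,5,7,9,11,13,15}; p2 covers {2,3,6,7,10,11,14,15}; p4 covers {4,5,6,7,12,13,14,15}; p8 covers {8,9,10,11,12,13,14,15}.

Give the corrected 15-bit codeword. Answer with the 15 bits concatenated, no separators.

111001111110011

s1 (pos 1,3,5,7,9,11,13,15): 1⊕1⊕1⊕1⊕1⊕1⊕0⊕1 = 1
s2 (pos 2,3,6,7,10,11,14,15): 1⊕1⊕1⊕1⊕1⊕1⊕1⊕1 = 0
s4 (pos 4,5,6,7,12,13,14,15): 0⊕1⊕1⊕1⊕0⊕0⊕1⊕1 = 1
s8 (pos 8,9,10,11,12,13,14,15): 1⊕1⊕1⊕1⊕0⊕0⊕1⊕1 = 0
Syndrome s8…s1 = 0101 → error at position 5.
Flip position 5: 111011111110011 → 111001111110011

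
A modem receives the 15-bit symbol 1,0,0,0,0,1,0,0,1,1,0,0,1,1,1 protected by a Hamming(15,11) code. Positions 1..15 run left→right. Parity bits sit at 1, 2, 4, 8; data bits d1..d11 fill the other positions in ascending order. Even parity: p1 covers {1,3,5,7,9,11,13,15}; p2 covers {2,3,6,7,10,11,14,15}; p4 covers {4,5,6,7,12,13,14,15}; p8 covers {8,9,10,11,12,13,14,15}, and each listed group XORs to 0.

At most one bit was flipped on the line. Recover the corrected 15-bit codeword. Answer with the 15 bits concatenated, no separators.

s1 (pos 1,3,5,7,9,11,13,15): 1⊕0⊕0⊕0⊕1⊕0⊕1⊕1 = 0
s2 (pos 2,3,6,7,10,11,14,15): 0⊕0⊕1⊕0⊕1⊕0⊕1⊕1 = 0
s4 (pos 4,5,6,7,12,13,14,15): 0⊕0⊕1⊕0⊕0⊕1⊕1⊕1 = 0
s8 (pos 8,9,10,11,12,13,14,15): 0⊕1⊕1⊕0⊕0⊕1⊕1⊕1 = 1
Syndrome s8…s1 = 1000 → error at position 8.
Flip position 8: 100001001100111 → 100001011100111

100001011100111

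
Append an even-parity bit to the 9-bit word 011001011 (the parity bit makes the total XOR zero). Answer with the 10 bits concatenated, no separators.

0110010111

XOR of the 9 data bits: 0⊕1⊕1⊕0⊕0⊕1⊕0⊕1⊕1 = 1
Parity bit = 1 (so all 10 bits XOR to 0).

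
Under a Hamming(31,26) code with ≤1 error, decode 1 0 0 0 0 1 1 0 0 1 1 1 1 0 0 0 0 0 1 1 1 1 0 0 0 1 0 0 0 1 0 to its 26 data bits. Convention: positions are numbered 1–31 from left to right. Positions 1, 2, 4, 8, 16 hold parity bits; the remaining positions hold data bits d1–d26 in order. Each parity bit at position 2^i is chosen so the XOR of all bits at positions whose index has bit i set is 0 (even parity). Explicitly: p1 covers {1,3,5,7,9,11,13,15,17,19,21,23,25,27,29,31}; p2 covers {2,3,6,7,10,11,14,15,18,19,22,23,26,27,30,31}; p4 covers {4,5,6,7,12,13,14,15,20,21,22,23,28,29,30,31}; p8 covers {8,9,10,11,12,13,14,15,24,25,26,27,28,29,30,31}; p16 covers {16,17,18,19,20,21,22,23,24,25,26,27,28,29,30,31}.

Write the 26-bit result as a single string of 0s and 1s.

s1 (pos 1,3,5,7,9,11,13,15,17,19,21,23,25,27,29,31): 1⊕0⊕0⊕1⊕0⊕1⊕1⊕0⊕0⊕1⊕1⊕0⊕0⊕0⊕0⊕0 = 0
s2 (pos 2,3,6,7,10,11,14,15,18,19,22,23,26,27,30,31): 0⊕0⊕1⊕1⊕1⊕1⊕0⊕0⊕0⊕1⊕1⊕0⊕1⊕0⊕1⊕0 = 0
s4 (pos 4,5,6,7,12,13,14,15,20,21,22,23,28,29,30,31): 0⊕0⊕1⊕1⊕1⊕1⊕0⊕0⊕1⊕1⊕1⊕0⊕0⊕0⊕1⊕0 = 0
s8 (pos 8,9,10,11,12,13,14,15,24,25,26,27,28,29,30,31): 0⊕0⊕1⊕1⊕1⊕1⊕0⊕0⊕0⊕0⊕1⊕0⊕0⊕0⊕1⊕0 = 0
s16 (pos 16,17,18,19,20,21,22,23,24,25,26,27,28,29,30,31): 0⊕0⊕0⊕1⊕1⊕1⊕1⊕0⊕0⊕0⊕1⊕0⊕0⊕0⊕1⊕0 = 0
Syndrome s16…s1 = 00000 → no error.
Read data bits from positions 3,5,6,7,9,10,11,12,13,14,15,17,18,19,20,21,22,23,24,25,26,27,28,29,30,31: 00110111100001111000100010

00110111100001111000100010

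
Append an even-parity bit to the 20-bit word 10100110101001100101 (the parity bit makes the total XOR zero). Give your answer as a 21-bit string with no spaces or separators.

XOR of the 20 data bits: 1⊕0⊕1⊕0⊕0⊕1⊕1⊕0⊕1⊕0⊕1⊕0⊕0⊕1⊕1⊕0⊕0⊕1⊕0⊕1 = 0
Parity bit = 0 (so all 21 bits XOR to 0).

101001101010011001010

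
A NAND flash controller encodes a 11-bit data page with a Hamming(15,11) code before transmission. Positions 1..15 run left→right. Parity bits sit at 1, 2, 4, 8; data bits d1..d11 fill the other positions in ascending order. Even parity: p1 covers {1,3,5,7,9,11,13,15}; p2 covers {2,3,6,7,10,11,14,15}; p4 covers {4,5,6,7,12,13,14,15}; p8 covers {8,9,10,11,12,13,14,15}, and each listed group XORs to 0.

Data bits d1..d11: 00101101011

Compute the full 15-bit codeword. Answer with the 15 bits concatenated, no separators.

000001011101011

Place data at non-parity positions: p1 p2 0 p4 0 1 0 p8 1 1 0 1 0 1 1
p1 (pos 1,3,5,7,9,11,13,15): XOR of data positions = 0⊕0⊕0⊕1⊕0⊕0⊕1 = 0
p2 (pos 2,3,6,7,10,11,14,15): XOR of data positions = 0⊕1⊕0⊕1⊕0⊕1⊕1 = 0
p4 (pos 4,5,6,7,12,13,14,15): XOR of data positions = 0⊕1⊕0⊕1⊕0⊕1⊕1 = 0
p8 (pos 8,9,10,11,12,13,14,15): XOR of data positions = 1⊕1⊕0⊕1⊕0⊕1⊕1 = 1
Codeword: 000001011101011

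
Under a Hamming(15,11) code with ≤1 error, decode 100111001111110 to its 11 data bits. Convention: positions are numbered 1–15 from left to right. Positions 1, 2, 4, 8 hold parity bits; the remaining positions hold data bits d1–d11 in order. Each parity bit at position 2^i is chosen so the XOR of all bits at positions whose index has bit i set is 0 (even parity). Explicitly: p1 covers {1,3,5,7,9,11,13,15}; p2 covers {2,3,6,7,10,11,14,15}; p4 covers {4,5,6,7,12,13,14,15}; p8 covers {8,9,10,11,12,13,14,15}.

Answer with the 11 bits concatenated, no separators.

s1 (pos 1,3,5,7,9,11,13,15): 1⊕0⊕1⊕0⊕1⊕1⊕1⊕0 = 1
s2 (pos 2,3,6,7,10,11,14,15): 0⊕0⊕1⊕0⊕1⊕1⊕1⊕0 = 0
s4 (pos 4,5,6,7,12,13,14,15): 1⊕1⊕1⊕0⊕1⊕1⊕1⊕0 = 0
s8 (pos 8,9,10,11,12,13,14,15): 0⊕1⊕1⊕1⊕1⊕1⊕1⊕0 = 0
Syndrome s8…s1 = 0001 → error at position 1.
Flip position 1: 100111001111110 → 000111001111110
Read data bits from positions 3,5,6,7,9,10,11,12,13,14,15: 01101111110

01101111110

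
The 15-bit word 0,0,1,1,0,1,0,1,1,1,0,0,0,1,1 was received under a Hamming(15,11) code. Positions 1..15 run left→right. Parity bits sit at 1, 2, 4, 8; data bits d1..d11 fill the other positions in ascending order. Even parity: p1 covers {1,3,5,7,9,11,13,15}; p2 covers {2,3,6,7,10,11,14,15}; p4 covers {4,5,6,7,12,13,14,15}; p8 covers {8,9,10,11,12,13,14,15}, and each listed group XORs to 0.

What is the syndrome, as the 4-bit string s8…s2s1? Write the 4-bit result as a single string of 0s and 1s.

s1 (pos 1,3,5,7,9,11,13,15): 0⊕1⊕0⊕0⊕1⊕0⊕0⊕1 = 1
s2 (pos 2,3,6,7,10,11,14,15): 0⊕1⊕1⊕0⊕1⊕0⊕1⊕1 = 1
s4 (pos 4,5,6,7,12,13,14,15): 1⊕0⊕1⊕0⊕0⊕0⊕1⊕1 = 0
s8 (pos 8,9,10,11,12,13,14,15): 1⊕1⊕1⊕0⊕0⊕0⊕1⊕1 = 1
Syndrome s8…s1 = 1011 → error at position 11.

1011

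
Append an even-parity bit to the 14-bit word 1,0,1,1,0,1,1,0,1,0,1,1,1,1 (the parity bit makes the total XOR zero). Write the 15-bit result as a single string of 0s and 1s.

101101101011110

XOR of the 14 data bits: 1⊕0⊕1⊕1⊕0⊕1⊕1⊕0⊕1⊕0⊕1⊕1⊕1⊕1 = 0
Parity bit = 0 (so all 15 bits XOR to 0).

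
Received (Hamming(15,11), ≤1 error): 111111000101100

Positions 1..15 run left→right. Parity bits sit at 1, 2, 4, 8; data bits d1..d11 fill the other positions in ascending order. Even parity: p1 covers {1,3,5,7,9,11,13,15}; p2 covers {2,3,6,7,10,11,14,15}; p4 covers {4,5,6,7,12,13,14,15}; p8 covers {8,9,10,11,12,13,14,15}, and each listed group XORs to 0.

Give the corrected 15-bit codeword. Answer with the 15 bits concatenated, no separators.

s1 (pos 1,3,5,7,9,11,13,15): 1⊕1⊕1⊕0⊕0⊕0⊕1⊕0 = 0
s2 (pos 2,3,6,7,10,11,14,15): 1⊕1⊕1⊕0⊕1⊕0⊕0⊕0 = 0
s4 (pos 4,5,6,7,12,13,14,15): 1⊕1⊕1⊕0⊕1⊕1⊕0⊕0 = 1
s8 (pos 8,9,10,11,12,13,14,15): 0⊕0⊕1⊕0⊕1⊕1⊕0⊕0 = 1
Syndrome s8…s1 = 1100 → error at position 12.
Flip position 12: 111111000101100 → 111111000100100

111111000100100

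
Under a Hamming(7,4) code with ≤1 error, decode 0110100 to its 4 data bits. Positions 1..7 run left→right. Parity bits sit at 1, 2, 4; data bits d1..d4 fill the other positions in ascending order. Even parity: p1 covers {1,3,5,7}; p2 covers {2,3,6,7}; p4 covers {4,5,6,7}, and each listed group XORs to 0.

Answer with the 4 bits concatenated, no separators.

s1 (pos 1,3,5,7): 0⊕1⊕1⊕0 = 0
s2 (pos 2,3,6,7): 1⊕1⊕0⊕0 = 0
s4 (pos 4,5,6,7): 0⊕1⊕0⊕0 = 1
Syndrome s4…s1 = 100 → error at position 4.
Flip position 4: 0110100 → 0111100
Read data bits from positions 3,5,6,7: 1100

1100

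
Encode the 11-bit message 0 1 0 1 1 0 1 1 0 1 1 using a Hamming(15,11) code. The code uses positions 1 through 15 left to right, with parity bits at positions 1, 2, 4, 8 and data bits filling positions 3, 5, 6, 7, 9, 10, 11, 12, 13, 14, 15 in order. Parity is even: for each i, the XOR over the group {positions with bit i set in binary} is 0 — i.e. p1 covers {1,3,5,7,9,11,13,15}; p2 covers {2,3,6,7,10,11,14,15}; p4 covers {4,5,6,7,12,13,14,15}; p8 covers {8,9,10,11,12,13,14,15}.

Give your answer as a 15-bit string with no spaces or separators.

100110111011011

Place data at non-parity positions: p1 p2 0 p4 1 0 1 p8 1 0 1 1 0 1 1
p1 (pos 1,3,5,7,9,11,13,15): XOR of data positions = 0⊕1⊕1⊕1⊕1⊕0⊕1 = 1
p2 (pos 2,3,6,7,10,11,14,15): XOR of data positions = 0⊕0⊕1⊕0⊕1⊕1⊕1 = 0
p4 (pos 4,5,6,7,12,13,14,15): XOR of data positions = 1⊕0⊕1⊕1⊕0⊕1⊕1 = 1
p8 (pos 8,9,10,11,12,13,14,15): XOR of data positions = 1⊕0⊕1⊕1⊕0⊕1⊕1 = 1
Codeword: 100110111011011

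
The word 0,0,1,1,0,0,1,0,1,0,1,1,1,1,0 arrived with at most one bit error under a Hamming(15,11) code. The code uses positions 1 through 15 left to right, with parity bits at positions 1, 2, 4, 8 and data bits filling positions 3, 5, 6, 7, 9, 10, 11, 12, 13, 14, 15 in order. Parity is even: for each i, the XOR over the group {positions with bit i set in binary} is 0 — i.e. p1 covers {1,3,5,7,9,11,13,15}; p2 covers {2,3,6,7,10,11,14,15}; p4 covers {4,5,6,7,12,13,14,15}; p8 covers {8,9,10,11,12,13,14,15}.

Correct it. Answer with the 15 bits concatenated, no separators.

s1 (pos 1,3,5,7,9,11,13,15): 0⊕1⊕0⊕1⊕1⊕1⊕1⊕0 = 1
s2 (pos 2,3,6,7,10,11,14,15): 0⊕1⊕0⊕1⊕0⊕1⊕1⊕0 = 0
s4 (pos 4,5,6,7,12,13,14,15): 1⊕0⊕0⊕1⊕1⊕1⊕1⊕0 = 1
s8 (pos 8,9,10,11,12,13,14,15): 0⊕1⊕0⊕1⊕1⊕1⊕1⊕0 = 1
Syndrome s8…s1 = 1101 → error at position 13.
Flip position 13: 001100101011110 → 001100101011010

001100101011010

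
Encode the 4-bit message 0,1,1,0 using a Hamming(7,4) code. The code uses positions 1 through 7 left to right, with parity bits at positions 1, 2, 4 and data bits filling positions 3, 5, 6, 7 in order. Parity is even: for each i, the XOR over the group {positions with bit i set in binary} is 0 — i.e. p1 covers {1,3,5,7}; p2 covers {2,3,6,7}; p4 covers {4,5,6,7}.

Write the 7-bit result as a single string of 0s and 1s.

Place data at non-parity positions: p1 p2 0 p4 1 1 0
p1 (pos 1,3,5,7): XOR of data positions = 0⊕1⊕0 = 1
p2 (pos 2,3,6,7): XOR of data positions = 0⊕1⊕0 = 1
p4 (pos 4,5,6,7): XOR of data positions = 1⊕1⊕0 = 0
Codeword: 1100110

1100110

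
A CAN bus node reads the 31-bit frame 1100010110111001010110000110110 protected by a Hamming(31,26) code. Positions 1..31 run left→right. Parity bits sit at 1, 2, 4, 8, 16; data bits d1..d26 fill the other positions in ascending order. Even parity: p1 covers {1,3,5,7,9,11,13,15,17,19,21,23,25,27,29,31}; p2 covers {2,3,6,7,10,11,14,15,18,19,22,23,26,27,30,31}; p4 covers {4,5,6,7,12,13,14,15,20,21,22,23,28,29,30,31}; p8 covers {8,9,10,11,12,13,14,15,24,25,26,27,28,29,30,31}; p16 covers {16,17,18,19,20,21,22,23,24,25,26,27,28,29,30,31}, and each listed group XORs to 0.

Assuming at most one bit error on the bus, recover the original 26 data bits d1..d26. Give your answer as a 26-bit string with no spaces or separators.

s1 (pos 1,3,5,7,9,11,13,15,17,19,21,23,25,27,29,31): 1⊕0⊕0⊕0⊕1⊕1⊕1⊕0⊕0⊕0⊕1⊕0⊕0⊕1⊕1⊕0 = 1
s2 (pos 2,3,6,7,10,11,14,15,18,19,22,23,26,27,30,31): 1⊕0⊕1⊕0⊕0⊕1⊕0⊕0⊕1⊕0⊕0⊕0⊕1⊕1⊕1⊕0 = 1
s4 (pos 4,5,6,7,12,13,14,15,20,21,22,23,28,29,30,31): 0⊕0⊕1⊕0⊕1⊕1⊕0⊕0⊕1⊕1⊕0⊕0⊕0⊕1⊕1⊕0 = 1
s8 (pos 8,9,10,11,12,13,14,15,24,25,26,27,28,29,30,31): 1⊕1⊕0⊕1⊕1⊕1⊕0⊕0⊕0⊕0⊕1⊕1⊕0⊕1⊕1⊕0 = 1
s16 (pos 16,17,18,19,20,21,22,23,24,25,26,27,28,29,30,31): 1⊕0⊕1⊕0⊕1⊕1⊕0⊕0⊕0⊕0⊕1⊕1⊕0⊕1⊕1⊕0 = 0
Syndrome s16…s1 = 01111 → error at position 15.
Flip position 15: 1100010110111001010110000110110 → 1100010110111011010110000110110
Read data bits from positions 3,5,6,7,9,10,11,12,13,14,15,17,18,19,20,21,22,23,24,25,26,27,28,29,30,31: 00101011101010110000110110

00101011101010110000110110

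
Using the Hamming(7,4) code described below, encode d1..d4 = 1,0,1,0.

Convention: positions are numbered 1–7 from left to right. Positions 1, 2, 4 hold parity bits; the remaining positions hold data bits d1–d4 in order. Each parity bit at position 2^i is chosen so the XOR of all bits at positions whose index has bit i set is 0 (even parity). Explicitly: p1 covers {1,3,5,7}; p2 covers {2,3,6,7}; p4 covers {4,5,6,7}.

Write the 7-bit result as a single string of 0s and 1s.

Place data at non-parity positions: p1 p2 1 p4 0 1 0
p1 (pos 1,3,5,7): XOR of data positions = 1⊕0⊕0 = 1
p2 (pos 2,3,6,7): XOR of data positions = 1⊕1⊕0 = 0
p4 (pos 4,5,6,7): XOR of data positions = 0⊕1⊕0 = 1
Codeword: 1011010

1011010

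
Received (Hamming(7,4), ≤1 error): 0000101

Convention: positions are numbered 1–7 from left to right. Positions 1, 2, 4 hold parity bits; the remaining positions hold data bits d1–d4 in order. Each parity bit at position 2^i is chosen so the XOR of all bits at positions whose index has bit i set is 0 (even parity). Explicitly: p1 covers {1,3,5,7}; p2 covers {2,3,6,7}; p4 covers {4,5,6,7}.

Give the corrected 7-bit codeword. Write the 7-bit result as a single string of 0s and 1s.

s1 (pos 1,3,5,7): 0⊕0⊕1⊕1 = 0
s2 (pos 2,3,6,7): 0⊕0⊕0⊕1 = 1
s4 (pos 4,5,6,7): 0⊕1⊕0⊕1 = 0
Syndrome s4…s1 = 010 → error at position 2.
Flip position 2: 0000101 → 0100101

0100101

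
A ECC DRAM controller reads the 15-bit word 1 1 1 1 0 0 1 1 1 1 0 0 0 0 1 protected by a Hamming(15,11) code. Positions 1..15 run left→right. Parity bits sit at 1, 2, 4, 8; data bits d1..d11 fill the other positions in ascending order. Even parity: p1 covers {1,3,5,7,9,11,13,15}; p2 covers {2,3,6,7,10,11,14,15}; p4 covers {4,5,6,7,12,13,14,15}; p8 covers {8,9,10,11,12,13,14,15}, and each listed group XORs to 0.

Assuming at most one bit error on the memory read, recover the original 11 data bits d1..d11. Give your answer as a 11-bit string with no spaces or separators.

10001100001

s1 (pos 1,3,5,7,9,11,13,15): 1⊕1⊕0⊕1⊕1⊕0⊕0⊕1 = 1
s2 (pos 2,3,6,7,10,11,14,15): 1⊕1⊕0⊕1⊕1⊕0⊕0⊕1 = 1
s4 (pos 4,5,6,7,12,13,14,15): 1⊕0⊕0⊕1⊕0⊕0⊕0⊕1 = 1
s8 (pos 8,9,10,11,12,13,14,15): 1⊕1⊕1⊕0⊕0⊕0⊕0⊕1 = 0
Syndrome s8…s1 = 0111 → error at position 7.
Flip position 7: 111100111100001 → 111100011100001
Read data bits from positions 3,5,6,7,9,10,11,12,13,14,15: 10001100001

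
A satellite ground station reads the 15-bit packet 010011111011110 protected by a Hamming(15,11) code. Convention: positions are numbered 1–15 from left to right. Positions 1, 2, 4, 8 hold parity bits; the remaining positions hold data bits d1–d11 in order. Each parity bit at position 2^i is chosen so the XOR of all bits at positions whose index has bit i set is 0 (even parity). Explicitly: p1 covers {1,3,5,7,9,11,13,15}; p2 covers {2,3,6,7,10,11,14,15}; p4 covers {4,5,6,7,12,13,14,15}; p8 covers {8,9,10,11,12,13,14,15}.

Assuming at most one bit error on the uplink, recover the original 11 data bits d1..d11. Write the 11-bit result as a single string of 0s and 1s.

11111011110

s1 (pos 1,3,5,7,9,11,13,15): 0⊕0⊕1⊕1⊕1⊕1⊕1⊕0 = 1
s2 (pos 2,3,6,7,10,11,14,15): 1⊕0⊕1⊕1⊕0⊕1⊕1⊕0 = 1
s4 (pos 4,5,6,7,12,13,14,15): 0⊕1⊕1⊕1⊕1⊕1⊕1⊕0 = 0
s8 (pos 8,9,10,11,12,13,14,15): 1⊕1⊕0⊕1⊕1⊕1⊕1⊕0 = 0
Syndrome s8…s1 = 0011 → error at position 3.
Flip position 3: 010011111011110 → 011011111011110
Read data bits from positions 3,5,6,7,9,10,11,12,13,14,15: 11111011110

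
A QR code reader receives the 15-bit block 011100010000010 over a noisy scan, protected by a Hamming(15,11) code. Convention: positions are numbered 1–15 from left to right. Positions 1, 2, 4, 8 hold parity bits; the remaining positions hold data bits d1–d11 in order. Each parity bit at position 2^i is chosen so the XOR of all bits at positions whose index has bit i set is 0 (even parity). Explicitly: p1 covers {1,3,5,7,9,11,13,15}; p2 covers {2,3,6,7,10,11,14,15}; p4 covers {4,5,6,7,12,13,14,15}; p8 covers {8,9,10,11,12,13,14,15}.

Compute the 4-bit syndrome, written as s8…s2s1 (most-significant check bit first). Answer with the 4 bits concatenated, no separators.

0011

s1 (pos 1,3,5,7,9,11,13,15): 0⊕1⊕0⊕0⊕0⊕0⊕0⊕0 = 1
s2 (pos 2,3,6,7,10,11,14,15): 1⊕1⊕0⊕0⊕0⊕0⊕1⊕0 = 1
s4 (pos 4,5,6,7,12,13,14,15): 1⊕0⊕0⊕0⊕0⊕0⊕1⊕0 = 0
s8 (pos 8,9,10,11,12,13,14,15): 1⊕0⊕0⊕0⊕0⊕0⊕1⊕0 = 0
Syndrome s8…s1 = 0011 → error at position 3.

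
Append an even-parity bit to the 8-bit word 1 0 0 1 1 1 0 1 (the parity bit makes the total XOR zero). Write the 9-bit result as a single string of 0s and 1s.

XOR of the 8 data bits: 1⊕0⊕0⊕1⊕1⊕1⊕0⊕1 = 1
Parity bit = 1 (so all 9 bits XOR to 0).

100111011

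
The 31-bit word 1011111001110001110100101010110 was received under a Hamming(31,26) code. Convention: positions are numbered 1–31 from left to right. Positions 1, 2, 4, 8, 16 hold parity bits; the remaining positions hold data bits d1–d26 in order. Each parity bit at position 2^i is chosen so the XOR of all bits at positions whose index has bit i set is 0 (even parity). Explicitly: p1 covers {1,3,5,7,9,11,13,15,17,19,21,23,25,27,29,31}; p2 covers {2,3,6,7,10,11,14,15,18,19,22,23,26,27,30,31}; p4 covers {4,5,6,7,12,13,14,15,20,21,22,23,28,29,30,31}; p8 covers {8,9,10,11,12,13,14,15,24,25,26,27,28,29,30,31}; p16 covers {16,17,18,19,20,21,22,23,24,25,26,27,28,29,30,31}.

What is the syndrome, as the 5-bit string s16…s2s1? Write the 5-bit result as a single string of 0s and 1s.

11110

s1 (pos 1,3,5,7,9,11,13,15,17,19,21,23,25,27,29,31): 1⊕1⊕1⊕1⊕0⊕1⊕0⊕0⊕1⊕0⊕0⊕1⊕1⊕1⊕1⊕0 = 0
s2 (pos 2,3,6,7,10,11,14,15,18,19,22,23,26,27,30,31): 0⊕1⊕1⊕1⊕1⊕1⊕0⊕0⊕1⊕0⊕0⊕1⊕0⊕1⊕1⊕0 = 1
s4 (pos 4,5,6,7,12,13,14,15,20,21,22,23,28,29,30,31): 1⊕1⊕1⊕1⊕1⊕0⊕0⊕0⊕1⊕0⊕0⊕1⊕0⊕1⊕1⊕0 = 1
s8 (pos 8,9,10,11,12,13,14,15,24,25,26,27,28,29,30,31): 0⊕0⊕1⊕1⊕1⊕0⊕0⊕0⊕0⊕1⊕0⊕1⊕0⊕1⊕1⊕0 = 1
s16 (pos 16,17,18,19,20,21,22,23,24,25,26,27,28,29,30,31): 1⊕1⊕1⊕0⊕1⊕0⊕0⊕1⊕0⊕1⊕0⊕1⊕0⊕1⊕1⊕0 = 1
Syndrome s16…s1 = 11110 → error at position 30.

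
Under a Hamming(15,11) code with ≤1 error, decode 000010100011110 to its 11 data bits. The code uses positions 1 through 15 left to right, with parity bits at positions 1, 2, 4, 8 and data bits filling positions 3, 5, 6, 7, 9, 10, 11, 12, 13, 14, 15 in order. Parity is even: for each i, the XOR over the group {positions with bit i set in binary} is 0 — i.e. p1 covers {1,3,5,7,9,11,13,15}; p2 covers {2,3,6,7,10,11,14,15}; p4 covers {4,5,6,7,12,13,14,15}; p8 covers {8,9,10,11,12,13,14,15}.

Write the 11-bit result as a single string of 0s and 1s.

s1 (pos 1,3,5,7,9,11,13,15): 0⊕0⊕1⊕1⊕0⊕1⊕1⊕0 = 0
s2 (pos 2,3,6,7,10,11,14,15): 0⊕0⊕0⊕1⊕0⊕1⊕1⊕0 = 1
s4 (pos 4,5,6,7,12,13,14,15): 0⊕1⊕0⊕1⊕1⊕1⊕1⊕0 = 1
s8 (pos 8,9,10,11,12,13,14,15): 0⊕0⊕0⊕1⊕1⊕1⊕1⊕0 = 0
Syndrome s8…s1 = 0110 → error at position 6.
Flip position 6: 000010100011110 → 000011100011110
Read data bits from positions 3,5,6,7,9,10,11,12,13,14,15: 01110011110

01110011110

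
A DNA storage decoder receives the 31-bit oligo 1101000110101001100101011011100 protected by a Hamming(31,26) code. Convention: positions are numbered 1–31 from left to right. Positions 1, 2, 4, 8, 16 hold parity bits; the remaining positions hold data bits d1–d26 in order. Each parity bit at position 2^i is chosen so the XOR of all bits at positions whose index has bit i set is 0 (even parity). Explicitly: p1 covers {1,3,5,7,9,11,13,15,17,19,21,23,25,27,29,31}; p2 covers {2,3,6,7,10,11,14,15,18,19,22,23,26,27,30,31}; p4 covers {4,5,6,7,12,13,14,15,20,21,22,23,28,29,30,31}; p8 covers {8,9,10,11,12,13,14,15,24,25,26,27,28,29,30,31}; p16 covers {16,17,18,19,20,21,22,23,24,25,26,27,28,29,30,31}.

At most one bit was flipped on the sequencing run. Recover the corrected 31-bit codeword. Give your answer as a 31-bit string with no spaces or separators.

s1 (pos 1,3,5,7,9,11,13,15,17,19,21,23,25,27,29,31): 1⊕0⊕0⊕0⊕1⊕1⊕1⊕0⊕1⊕0⊕0⊕0⊕1⊕1⊕1⊕0 = 0
s2 (pos 2,3,6,7,10,11,14,15,18,19,22,23,26,27,30,31): 1⊕0⊕0⊕0⊕0⊕1⊕0⊕0⊕0⊕0⊕1⊕0⊕0⊕1⊕0⊕0 = 0
s4 (pos 4,5,6,7,12,13,14,15,20,21,22,23,28,29,30,31): 1⊕0⊕0⊕0⊕0⊕1⊕0⊕0⊕1⊕0⊕1⊕0⊕1⊕1⊕0⊕0 = 0
s8 (pos 8,9,10,11,12,13,14,15,24,25,26,27,28,29,30,31): 1⊕1⊕0⊕1⊕0⊕1⊕0⊕0⊕1⊕1⊕0⊕1⊕1⊕1⊕0⊕0 = 1
s16 (pos 16,17,18,19,20,21,22,23,24,25,26,27,28,29,30,31): 1⊕1⊕0⊕0⊕1⊕0⊕1⊕0⊕1⊕1⊕0⊕1⊕1⊕1⊕0⊕0 = 1
Syndrome s16…s1 = 11000 → error at position 24.
Flip position 24: 1101000110101001100101011011100 → 1101000110101001100101001011100

1101000110101001100101001011100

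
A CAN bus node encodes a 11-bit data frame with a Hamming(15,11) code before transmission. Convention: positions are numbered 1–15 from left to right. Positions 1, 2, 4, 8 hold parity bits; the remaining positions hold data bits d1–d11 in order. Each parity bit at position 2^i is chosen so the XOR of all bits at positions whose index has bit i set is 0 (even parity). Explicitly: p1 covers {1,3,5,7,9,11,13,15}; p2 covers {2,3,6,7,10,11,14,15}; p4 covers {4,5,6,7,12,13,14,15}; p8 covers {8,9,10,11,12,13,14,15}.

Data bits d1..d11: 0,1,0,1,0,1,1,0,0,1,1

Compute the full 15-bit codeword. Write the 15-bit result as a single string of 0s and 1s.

010010100110011

Place data at non-parity positions: p1 p2 0 p4 1 0 1 p8 0 1 1 0 0 1 1
p1 (pos 1,3,5,7,9,11,13,15): XOR of data positions = 0⊕1⊕1⊕0⊕1⊕0⊕1 = 0
p2 (pos 2,3,6,7,10,11,14,15): XOR of data positions = 0⊕0⊕1⊕1⊕1⊕1⊕1 = 1
p4 (pos 4,5,6,7,12,13,14,15): XOR of data positions = 1⊕0⊕1⊕0⊕0⊕1⊕1 = 0
p8 (pos 8,9,10,11,12,13,14,15): XOR of data positions = 0⊕1⊕1⊕0⊕0⊕1⊕1 = 0
Codeword: 010010100110011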